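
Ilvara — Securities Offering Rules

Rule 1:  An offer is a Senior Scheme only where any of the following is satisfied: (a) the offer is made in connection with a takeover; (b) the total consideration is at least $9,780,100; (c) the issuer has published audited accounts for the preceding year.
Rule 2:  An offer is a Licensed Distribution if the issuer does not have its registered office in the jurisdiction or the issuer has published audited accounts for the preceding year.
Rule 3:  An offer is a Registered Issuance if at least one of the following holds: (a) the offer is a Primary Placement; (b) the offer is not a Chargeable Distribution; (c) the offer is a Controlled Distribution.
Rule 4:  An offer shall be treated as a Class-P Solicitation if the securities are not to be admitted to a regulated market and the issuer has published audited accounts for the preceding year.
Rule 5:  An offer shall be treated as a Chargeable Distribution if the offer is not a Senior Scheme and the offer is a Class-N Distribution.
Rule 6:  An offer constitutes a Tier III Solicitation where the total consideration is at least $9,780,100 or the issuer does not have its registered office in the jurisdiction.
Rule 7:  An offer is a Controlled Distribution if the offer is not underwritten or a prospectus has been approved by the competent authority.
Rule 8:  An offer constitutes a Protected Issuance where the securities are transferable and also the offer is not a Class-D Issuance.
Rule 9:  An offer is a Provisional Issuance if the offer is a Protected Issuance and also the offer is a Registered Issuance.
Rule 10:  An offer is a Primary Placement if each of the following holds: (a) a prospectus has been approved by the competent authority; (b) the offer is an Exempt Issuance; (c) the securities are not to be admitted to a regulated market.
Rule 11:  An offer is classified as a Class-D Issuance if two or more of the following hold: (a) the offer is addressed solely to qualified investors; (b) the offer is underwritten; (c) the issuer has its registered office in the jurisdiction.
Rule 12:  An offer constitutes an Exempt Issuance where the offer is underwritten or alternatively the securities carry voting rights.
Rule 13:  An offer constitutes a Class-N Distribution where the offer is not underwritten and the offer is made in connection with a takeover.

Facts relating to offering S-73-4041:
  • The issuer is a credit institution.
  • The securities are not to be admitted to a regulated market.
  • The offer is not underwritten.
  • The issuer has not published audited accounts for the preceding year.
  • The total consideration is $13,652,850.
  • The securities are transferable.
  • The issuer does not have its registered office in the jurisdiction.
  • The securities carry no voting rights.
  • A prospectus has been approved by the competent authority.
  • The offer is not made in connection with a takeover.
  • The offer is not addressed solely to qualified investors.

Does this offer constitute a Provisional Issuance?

Yes

Under rule 11: the offer is addressed solely to qualified investors? no; the offer is underwritten? no; the issuer has its registered office in the jurisdiction? no — 0 of 3 hold (need ≥2) → not satisfied.
Under rule 8: the securities are transferable? yes; and not a Class-D Issuance (rule 11)? yes. So the offer is a Protected Issuance.
Under rule 12: the offer is underwritten? no; or the securities carry voting rights? no. So the offer is not an Exempt Issuance.
Under rule 10: a prospectus has been approved by the competent authority? yes; and Exempt Issuance (rule 12)? no; and the securities are not to be admitted to a regulated market? yes. So the offer is not a Primary Placement.
Under rule 1: the offer is made in connection with a takeover? no; or total consideration: $13,652,850 ≥ $9,780,100? yes; or the issuer has published audited accounts for the preceding year? no. So the offer is a Senior Scheme.
Under rule 13: the offer is not underwritten? yes; and the offer is made in connection with a takeover? no. So the offer is not a Class-N Distribution.
Under rule 5: not a Senior Scheme (rule 1)? no; and Class-N Distribution (rule 13)? no. So the offer is not a Chargeable Distribution.
Under rule 7: the offer is not underwritten? yes; or a prospectus has been approved by the competent authority? yes. So the offer is a Controlled Distribution.
Under rule 3: Primary Placement (rule 10)? no; or not a Chargeable Distribution (rule 5)? yes; or Controlled Distribution (rule 7)? yes. So the offer is a Registered Issuance.
Under rule 9: Protected Issuance (rule 8)? yes; and Registered Issuance (rule 3)? yes. So the offer is a Provisional Issuance.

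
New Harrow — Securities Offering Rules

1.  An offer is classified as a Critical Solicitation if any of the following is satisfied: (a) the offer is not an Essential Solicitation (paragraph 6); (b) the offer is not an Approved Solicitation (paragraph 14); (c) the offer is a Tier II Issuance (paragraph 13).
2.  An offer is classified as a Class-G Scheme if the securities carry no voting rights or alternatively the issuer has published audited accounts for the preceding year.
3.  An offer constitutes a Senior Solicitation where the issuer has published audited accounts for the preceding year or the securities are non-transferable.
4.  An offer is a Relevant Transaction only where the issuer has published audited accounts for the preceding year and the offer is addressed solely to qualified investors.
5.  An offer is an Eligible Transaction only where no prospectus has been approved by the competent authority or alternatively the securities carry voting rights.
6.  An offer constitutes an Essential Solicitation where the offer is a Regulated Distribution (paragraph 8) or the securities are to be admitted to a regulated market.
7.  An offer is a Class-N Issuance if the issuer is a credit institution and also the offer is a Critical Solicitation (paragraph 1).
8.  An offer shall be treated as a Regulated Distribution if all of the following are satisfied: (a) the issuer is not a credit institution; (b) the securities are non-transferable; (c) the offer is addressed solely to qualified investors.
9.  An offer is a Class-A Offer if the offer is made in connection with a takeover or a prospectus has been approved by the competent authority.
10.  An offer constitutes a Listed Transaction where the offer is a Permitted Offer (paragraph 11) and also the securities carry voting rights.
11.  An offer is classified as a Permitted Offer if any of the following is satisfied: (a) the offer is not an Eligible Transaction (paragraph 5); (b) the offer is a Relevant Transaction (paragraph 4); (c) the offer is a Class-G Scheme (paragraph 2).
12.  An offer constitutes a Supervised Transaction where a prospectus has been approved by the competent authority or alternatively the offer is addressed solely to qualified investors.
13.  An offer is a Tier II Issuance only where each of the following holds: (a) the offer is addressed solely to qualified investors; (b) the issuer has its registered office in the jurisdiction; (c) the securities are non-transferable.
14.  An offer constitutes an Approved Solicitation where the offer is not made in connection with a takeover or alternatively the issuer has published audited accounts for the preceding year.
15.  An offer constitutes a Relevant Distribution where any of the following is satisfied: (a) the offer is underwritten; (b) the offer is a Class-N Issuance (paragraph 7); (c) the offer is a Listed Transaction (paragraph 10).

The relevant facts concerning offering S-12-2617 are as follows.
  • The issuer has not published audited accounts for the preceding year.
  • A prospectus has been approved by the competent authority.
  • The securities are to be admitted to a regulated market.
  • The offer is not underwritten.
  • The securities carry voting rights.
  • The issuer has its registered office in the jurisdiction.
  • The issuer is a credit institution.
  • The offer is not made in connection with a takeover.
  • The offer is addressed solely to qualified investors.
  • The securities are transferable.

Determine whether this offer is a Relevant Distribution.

paragraph 8 — Regulated Distribution: [the issuer is not a credit institution? no] AND [the securities are non-transferable? no] AND [the offer is addressed solely to qualified investors? yes] → not satisfied.
paragraph 6 — Essential Solicitation: [Regulated Distribution (paragraph 8)? no] OR [the securities are to be admitted to a regulated market? yes] → satisfied.
paragraph 14 — Approved Solicitation: [the offer is not made in connection with a takeover? yes] OR [the issuer has published audited accounts for the preceding year? no] → satisfied.
paragraph 13 — Tier II Issuance: [the offer is addressed solely to qualified investors? yes] AND [the issuer has its registered office in the jurisdiction? yes] AND [the securities are non-transferable? no] → not satisfied.
paragraph 1 — Critical Solicitation: [not an Essential Solicitation (paragraph 6)? no] OR [not an Approved Solicitation (paragraph 14)? no] OR [Tier II Issuance (paragraph 13)? no] → not satisfied.
paragraph 7 — Class-N Issuance: [the issuer is a credit institution? yes] AND [Critical Solicitation (paragraph 1)? no] → not satisfied.
paragraph 5 — Eligible Transaction: [no prospectus has been approved by the competent authority? no] OR [the securities carry voting rights? yes] → satisfied.
paragraph 4 — Relevant Transaction: [the issuer has published audited accounts for the preceding year? no] AND [the offer is addressed solely to qualified investors? yes] → not satisfied.
paragraph 2 — Class-G Scheme: [the securities carry no voting rights? no] OR [the issuer has published audited accounts for the preceding year? no] → not satisfied.
paragraph 11 — Permitted Offer: [not an Eligible Transaction (paragraph 5)? no] OR [Relevant Transaction (paragraph 4)? no] OR [Class-G Scheme (paragraph 2)? no] → not satisfied.
paragraph 10 — Listed Transaction: [Permitted Offer (paragraph 11)? no] AND [the securities carry voting rights? yes] → not satisfied.
paragraph 15 — Relevant Distribution: [the offer is underwritten? no] OR [Class-N Issuance (paragraph 7)? no] OR [Listed Transaction (paragraph 10)? no] → not satisfied.

No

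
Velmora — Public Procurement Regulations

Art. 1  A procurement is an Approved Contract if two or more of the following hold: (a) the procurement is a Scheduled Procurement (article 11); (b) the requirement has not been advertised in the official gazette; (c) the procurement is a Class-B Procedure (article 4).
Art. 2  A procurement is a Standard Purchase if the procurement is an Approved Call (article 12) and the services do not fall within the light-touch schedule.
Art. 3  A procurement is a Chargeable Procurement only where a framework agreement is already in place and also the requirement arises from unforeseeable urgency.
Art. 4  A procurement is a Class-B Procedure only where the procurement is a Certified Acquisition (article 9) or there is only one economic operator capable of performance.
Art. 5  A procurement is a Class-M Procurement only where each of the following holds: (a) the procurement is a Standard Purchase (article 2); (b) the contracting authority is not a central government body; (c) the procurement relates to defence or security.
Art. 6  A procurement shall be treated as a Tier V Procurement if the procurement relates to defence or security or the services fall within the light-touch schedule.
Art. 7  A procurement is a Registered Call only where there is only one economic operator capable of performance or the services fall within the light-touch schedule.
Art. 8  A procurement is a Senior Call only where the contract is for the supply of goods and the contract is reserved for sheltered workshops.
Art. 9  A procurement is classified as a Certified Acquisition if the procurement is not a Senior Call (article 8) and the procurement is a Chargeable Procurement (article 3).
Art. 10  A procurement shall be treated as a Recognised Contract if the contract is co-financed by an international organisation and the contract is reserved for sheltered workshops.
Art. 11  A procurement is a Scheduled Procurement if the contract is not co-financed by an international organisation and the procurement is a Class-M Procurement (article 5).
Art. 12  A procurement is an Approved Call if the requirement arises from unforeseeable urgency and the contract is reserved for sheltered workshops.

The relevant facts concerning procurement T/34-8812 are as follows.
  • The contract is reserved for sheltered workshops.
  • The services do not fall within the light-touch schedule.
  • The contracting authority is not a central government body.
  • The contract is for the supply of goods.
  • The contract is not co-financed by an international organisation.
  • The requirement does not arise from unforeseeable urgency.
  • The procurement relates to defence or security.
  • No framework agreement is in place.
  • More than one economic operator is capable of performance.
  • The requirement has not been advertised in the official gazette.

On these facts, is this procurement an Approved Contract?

No

article 12 — Approved Call: [the requirement arises from unforeseeable urgency? no] AND [the contract is reserved for sheltered workshops? yes] → not satisfied.
article 2 — Standard Purchase: [Approved Call (article 12)? no] AND [the services do not fall within the light-touch schedule? yes] → not satisfied.
article 5 — Class-M Procurement: [Standard Purchase (article 2)? no] AND [the contracting authority is not a central government body? yes] AND [the procurement relates to defence or security? yes] → not satisfied.
article 11 — Scheduled Procurement: [the contract is not co-financed by an international organisation? yes] AND [Class-M Procurement (article 5)? no] → not satisfied.
article 8 — Senior Call: [the contract is for the supply of goods? yes] AND [the contract is reserved for sheltered workshops? yes] → satisfied.
article 3 — Chargeable Procurement: [a framework agreement is already in place? no] AND [the requirement arises from unforeseeable urgency? no] → not satisfied.
article 9 — Certified Acquisition: [not a Senior Call (article 8)? no] AND [Chargeable Procurement (article 3)? no] → not satisfied.
article 4 — Class-B Procedure: [Certified Acquisition (article 9)? no] OR [there is only one economic operator capable of performance? no] → not satisfied.
article 1 — Approved Contract: Scheduled Procurement (article 11)? no; the requirement has not been advertised in the official gazette? yes; Class-B Procedure (article 4)? no — 1 of 3 hold (need ≥2) → not satisfied.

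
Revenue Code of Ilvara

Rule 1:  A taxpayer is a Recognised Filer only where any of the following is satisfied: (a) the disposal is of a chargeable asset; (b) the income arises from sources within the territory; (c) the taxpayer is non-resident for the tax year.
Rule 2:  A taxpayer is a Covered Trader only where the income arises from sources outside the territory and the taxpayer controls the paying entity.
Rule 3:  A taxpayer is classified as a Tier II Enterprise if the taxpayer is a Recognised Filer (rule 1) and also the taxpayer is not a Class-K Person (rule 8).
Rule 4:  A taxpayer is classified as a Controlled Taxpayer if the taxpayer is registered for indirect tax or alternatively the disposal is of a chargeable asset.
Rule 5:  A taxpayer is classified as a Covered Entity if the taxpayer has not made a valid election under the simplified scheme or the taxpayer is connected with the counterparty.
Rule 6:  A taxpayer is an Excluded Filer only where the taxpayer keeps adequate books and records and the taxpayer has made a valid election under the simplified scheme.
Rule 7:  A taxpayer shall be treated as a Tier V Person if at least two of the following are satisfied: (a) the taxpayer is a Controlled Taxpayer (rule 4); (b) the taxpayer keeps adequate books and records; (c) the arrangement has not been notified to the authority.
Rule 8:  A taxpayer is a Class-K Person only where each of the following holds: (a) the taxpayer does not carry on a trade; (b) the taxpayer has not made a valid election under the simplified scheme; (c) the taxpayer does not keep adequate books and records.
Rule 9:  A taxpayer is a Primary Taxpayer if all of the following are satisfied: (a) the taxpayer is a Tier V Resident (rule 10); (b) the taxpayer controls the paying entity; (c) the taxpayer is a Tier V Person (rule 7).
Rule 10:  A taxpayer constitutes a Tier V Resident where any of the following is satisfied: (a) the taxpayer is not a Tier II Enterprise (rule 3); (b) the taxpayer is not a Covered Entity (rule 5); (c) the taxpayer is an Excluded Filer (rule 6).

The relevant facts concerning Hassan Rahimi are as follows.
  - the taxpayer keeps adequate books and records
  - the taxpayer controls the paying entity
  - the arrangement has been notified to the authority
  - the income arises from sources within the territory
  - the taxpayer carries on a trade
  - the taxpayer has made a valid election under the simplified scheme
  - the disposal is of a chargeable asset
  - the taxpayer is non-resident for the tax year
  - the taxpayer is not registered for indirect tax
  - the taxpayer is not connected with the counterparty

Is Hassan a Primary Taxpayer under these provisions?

Yes

Under rule 1: the disposal is of a chargeable asset? yes; or the income arises from sources within the territory? yes; or the taxpayer is non-resident for the tax year? yes. So the taxpayer is a Recognised Filer.
Under rule 8: the taxpayer does not carry on a trade? no; and the taxpayer has not made a valid election under the simplified scheme? no; and the taxpayer does not keep adequate books and records? no. So the taxpayer is not a Class-K Person.
Under rule 3: Recognised Filer (rule 1)? yes; and not a Class-K Person (rule 8)? yes. So the taxpayer is a Tier II Enterprise.
Under rule 5: the taxpayer has not made a valid election under the simplified scheme? no; or the taxpayer is connected with the counterparty? no. So the taxpayer is not a Covered Entity.
Under rule 6: the taxpayer keeps adequate books and records? yes; and the taxpayer has made a valid election under the simplified scheme? yes. So the taxpayer is an Excluded Filer.
Under rule 10: not a Tier II Enterprise (rule 3)? no; or not a Covered Entity (rule 5)? yes; or Excluded Filer (rule 6)? yes. So the taxpayer is a Tier V Resident.
Under rule 4: the taxpayer is registered for indirect tax? no; or the disposal is of a chargeable asset? yes. So the taxpayer is a Controlled Taxpayer.
Under rule 7: Controlled Taxpayer (rule 4)? yes; the taxpayer keeps adequate books and records? yes; the arrangement has not been notified to the authority? no — 2 of 3 hold (need ≥2) → satisfied.
Under rule 9: Tier V Resident (rule 10)? yes; and the taxpayer controls the paying entity? yes; and Tier V Person (rule 7)? yes. So the taxpayer is a Primary Taxpayer.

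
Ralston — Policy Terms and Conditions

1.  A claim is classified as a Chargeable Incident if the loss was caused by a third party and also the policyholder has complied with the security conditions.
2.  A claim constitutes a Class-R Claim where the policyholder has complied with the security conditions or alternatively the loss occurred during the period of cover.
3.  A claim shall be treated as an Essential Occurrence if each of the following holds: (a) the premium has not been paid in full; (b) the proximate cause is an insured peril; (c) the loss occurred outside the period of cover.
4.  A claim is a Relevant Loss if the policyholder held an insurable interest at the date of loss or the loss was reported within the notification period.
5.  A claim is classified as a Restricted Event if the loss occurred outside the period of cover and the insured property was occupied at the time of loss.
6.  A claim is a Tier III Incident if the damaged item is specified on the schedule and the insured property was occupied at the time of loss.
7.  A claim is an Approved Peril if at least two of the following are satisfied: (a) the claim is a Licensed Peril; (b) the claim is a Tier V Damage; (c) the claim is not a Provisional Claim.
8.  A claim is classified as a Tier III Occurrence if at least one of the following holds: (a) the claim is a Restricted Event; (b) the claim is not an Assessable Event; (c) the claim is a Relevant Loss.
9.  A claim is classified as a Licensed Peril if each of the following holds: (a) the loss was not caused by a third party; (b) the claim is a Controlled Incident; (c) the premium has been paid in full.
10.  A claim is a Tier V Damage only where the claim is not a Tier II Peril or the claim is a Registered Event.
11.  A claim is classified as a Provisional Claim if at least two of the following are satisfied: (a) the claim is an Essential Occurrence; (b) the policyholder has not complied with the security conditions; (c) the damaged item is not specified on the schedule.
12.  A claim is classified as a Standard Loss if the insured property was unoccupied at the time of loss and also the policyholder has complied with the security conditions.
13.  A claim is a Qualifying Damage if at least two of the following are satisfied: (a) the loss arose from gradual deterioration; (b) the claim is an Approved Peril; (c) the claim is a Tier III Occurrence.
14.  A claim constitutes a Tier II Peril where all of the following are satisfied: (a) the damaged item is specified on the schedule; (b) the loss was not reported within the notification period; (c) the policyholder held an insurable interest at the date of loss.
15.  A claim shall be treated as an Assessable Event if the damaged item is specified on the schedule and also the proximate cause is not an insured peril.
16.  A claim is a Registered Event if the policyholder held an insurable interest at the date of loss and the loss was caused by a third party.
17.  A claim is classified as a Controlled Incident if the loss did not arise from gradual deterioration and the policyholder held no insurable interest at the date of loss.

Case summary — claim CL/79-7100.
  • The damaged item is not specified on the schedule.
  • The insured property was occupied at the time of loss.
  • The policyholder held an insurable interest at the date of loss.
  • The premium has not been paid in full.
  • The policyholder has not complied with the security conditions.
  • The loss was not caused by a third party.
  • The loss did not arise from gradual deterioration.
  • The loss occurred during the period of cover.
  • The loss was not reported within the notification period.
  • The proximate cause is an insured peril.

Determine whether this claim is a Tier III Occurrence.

Under paragraph 5: the loss occurred outside the period of cover? no; and the insured property was occupied at the time of loss? yes. So the claim is not a Restricted Event.
Under paragraph 15: the damaged item is specified on the schedule? no; and the proximate cause is not an insured peril? no. So the claim is not an Assessable Event.
Under paragraph 4: the policyholder held an insurable interest at the date of loss? yes; or the loss was reported within the notification period? no. So the claim is a Relevant Loss.
Under paragraph 8: Restricted Event (paragraph 5)? no; or not an Assessable Event (paragraph 15)? yes; or Relevant Loss (paragraph 4)? yes. So the claim is a Tier III Occurrence.

Yes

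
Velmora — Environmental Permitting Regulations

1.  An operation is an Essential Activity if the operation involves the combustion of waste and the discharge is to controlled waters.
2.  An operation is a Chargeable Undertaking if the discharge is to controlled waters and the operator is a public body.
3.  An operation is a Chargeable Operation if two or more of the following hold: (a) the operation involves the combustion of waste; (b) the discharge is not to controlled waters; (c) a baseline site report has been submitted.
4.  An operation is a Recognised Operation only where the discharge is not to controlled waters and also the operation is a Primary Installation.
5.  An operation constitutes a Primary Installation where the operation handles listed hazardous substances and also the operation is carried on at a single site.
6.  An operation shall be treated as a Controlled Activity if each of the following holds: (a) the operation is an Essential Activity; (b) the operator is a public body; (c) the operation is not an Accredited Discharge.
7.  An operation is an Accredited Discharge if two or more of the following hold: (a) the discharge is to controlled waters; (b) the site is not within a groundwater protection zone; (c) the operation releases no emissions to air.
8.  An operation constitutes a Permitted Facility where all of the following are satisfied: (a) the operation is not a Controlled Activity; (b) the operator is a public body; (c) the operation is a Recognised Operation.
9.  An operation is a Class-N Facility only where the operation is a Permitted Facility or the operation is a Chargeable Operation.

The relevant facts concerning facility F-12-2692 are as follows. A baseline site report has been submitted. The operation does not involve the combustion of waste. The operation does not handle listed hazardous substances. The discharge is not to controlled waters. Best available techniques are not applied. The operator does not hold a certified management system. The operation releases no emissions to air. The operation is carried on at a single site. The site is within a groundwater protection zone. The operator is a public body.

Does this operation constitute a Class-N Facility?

paragraph 1 — Essential Activity: [the operation involves the combustion of waste? no] AND [the discharge is to controlled waters? no] → not satisfied.
paragraph 7 — Accredited Discharge: the discharge is to controlled waters? no; the site is not within a groundwater protection zone? no; the operation releases no emissions to air? yes — 1 of 3 hold (need ≥2) → not satisfied.
paragraph 6 — Controlled Activity: [Essential Activity (paragraph 1)? no] AND [the operator is a public body? yes] AND [not an Accredited Discharge (paragraph 7)? yes] → not satisfied.
paragraph 5 — Primary Installation: [the operation handles listed hazardous substances? no] AND [the operation is carried on at a single site? yes] → not satisfied.
paragraph 4 — Recognised Operation: [the discharge is not to controlled waters? yes] AND [Primary Installation (paragraph 5)? no] → not satisfied.
paragraph 8 — Permitted Facility: [not a Controlled Activity (paragraph 6)? yes] AND [the operator is a public body? yes] AND [Recognised Operation (paragraph 4)? no] → not satisfied.
paragraph 3 — Chargeable Operation: the operation involves the combustion of waste? no; the discharge is not to controlled waters? yes; a baseline site report has been submitted? yes — 2 of 3 hold (need ≥2) → satisfied.
paragraph 9 — Class-N Facility: [Permitted Facility (paragraph 8)? no] OR [Chargeable Operation (paragraph 3)? yes] → satisfied.

Yes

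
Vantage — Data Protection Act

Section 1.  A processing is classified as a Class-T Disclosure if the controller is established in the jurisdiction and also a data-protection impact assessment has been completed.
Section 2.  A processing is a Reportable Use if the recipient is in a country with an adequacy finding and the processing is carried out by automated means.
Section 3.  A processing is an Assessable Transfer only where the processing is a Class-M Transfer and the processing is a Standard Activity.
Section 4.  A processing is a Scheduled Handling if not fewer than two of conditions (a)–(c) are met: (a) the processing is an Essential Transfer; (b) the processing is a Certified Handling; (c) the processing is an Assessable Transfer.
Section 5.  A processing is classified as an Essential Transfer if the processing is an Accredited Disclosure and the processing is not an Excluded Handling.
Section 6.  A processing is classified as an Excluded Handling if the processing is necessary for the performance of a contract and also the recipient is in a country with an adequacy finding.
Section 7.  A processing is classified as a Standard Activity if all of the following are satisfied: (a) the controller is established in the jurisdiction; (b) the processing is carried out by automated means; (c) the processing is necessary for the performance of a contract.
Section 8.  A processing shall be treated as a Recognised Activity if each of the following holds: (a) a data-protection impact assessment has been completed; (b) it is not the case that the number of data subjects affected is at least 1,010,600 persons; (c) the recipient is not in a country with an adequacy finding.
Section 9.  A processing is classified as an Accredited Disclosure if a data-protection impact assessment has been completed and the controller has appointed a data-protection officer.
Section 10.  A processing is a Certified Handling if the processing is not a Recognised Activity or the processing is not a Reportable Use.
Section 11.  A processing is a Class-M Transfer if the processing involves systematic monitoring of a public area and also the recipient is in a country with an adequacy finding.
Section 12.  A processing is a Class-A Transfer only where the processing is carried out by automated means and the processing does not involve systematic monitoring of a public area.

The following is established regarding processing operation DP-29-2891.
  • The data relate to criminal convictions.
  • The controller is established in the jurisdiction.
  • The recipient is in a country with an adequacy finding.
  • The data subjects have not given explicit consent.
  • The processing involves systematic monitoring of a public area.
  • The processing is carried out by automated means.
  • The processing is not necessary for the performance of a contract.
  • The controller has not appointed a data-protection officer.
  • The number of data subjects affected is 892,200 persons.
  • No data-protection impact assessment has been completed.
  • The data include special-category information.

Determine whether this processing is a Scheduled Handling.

No

section 9 — Accredited Disclosure: [a data-protection impact assessment has been completed? no] AND [the controller has appointed a data-protection officer? no] → not satisfied.
section 6 — Excluded Handling: [the processing is necessary for the performance of a contract? no] AND [the recipient is in a country with an adequacy finding? yes] → not satisfied.
section 5 — Essential Transfer: [Accredited Disclosure (section 9)? no] AND [not an Excluded Handling (section 6)? yes] → not satisfied.
section 8 — Recognised Activity: [a data-protection impact assessment has been completed? no] AND [number of data subjects affected: 892,200 persons ≥ 1,010,600 persons? no, so negated condition yes] AND [the recipient is not in a country with an adequacy finding? no] → not satisfied.
section 2 — Reportable Use: [the recipient is in a country with an adequacy finding? yes] AND [the processing is carried out by automated means? yes] → satisfied.
section 10 — Certified Handling: [not a Recognised Activity (section 8)? yes] OR [not a Reportable Use (section 2)? no] → satisfied.
section 11 — Class-M Transfer: [the processing involves systematic monitoring of a public area? yes] AND [the recipient is in a country with an adequacy finding? yes] → satisfied.
section 7 — Standard Activity: [the controller is established in the jurisdiction? yes] AND [the processing is carried out by automated means? yes] AND [the processing is necessary for the performance of a contract? no] → not satisfied.
section 3 — Assessable Transfer: [Class-M Transfer (section 11)? yes] AND [Standard Activity (section 7)? no] → not satisfied.
section 4 — Scheduled Handling: Essential Transfer (section 5)? no; Certified Handling (section 10)? yes; Assessable Transfer (section 3)? no — 1 of 3 hold (need ≥2) → not satisfied.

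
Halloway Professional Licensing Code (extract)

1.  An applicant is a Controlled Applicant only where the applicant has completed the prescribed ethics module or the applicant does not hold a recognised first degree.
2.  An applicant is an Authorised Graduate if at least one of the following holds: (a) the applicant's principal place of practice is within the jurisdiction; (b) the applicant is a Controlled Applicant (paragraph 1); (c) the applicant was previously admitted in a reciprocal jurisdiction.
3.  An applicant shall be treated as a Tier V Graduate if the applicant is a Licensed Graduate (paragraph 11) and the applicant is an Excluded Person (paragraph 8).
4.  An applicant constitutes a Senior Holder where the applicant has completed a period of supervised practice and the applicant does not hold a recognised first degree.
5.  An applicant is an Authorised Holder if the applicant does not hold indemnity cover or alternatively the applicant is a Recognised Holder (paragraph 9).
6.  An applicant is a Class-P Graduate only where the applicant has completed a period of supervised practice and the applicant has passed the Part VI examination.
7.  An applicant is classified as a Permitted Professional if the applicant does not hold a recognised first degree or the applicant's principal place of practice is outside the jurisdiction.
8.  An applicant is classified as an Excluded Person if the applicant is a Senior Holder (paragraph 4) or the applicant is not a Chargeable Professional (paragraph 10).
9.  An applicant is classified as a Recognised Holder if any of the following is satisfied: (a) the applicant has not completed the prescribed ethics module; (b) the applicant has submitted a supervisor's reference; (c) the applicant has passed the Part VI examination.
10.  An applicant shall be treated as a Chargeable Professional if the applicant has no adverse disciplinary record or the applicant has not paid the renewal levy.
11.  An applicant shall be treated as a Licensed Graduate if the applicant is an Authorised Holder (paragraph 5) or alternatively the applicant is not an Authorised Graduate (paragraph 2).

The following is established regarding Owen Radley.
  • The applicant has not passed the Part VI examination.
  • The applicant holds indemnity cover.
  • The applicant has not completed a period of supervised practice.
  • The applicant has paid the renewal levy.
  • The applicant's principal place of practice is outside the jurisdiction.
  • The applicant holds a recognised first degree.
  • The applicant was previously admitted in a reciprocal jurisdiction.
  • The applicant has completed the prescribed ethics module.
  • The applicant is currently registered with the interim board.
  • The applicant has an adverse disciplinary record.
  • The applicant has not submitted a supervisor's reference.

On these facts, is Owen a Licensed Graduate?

No

paragraph 9 — Recognised Holder: [the applicant has not completed the prescribed ethics module? no] OR [the applicant has submitted a supervisor's reference? no] OR [the applicant has passed the Part VI examination? no] → not satisfied.
paragraph 5 — Authorised Holder: [the applicant does not hold indemnity cover? no] OR [Recognised Holder (paragraph 9)? no] → not satisfied.
paragraph 1 — Controlled Applicant: [the applicant has completed the prescribed ethics module? yes] OR [the applicant does not hold a recognised first degree? no] → satisfied.
paragraph 2 — Authorised Graduate: [the applicant's principal place of practice is within the jurisdiction? no] OR [Controlled Applicant (paragraph 1)? yes] OR [the applicant was previously admitted in a reciprocal jurisdiction? yes] → satisfied.
paragraph 11 — Licensed Graduate: [Authorised Holder (paragraph 5)? no] OR [not an Authorised Graduate (paragraph 2)? no] → not satisfied.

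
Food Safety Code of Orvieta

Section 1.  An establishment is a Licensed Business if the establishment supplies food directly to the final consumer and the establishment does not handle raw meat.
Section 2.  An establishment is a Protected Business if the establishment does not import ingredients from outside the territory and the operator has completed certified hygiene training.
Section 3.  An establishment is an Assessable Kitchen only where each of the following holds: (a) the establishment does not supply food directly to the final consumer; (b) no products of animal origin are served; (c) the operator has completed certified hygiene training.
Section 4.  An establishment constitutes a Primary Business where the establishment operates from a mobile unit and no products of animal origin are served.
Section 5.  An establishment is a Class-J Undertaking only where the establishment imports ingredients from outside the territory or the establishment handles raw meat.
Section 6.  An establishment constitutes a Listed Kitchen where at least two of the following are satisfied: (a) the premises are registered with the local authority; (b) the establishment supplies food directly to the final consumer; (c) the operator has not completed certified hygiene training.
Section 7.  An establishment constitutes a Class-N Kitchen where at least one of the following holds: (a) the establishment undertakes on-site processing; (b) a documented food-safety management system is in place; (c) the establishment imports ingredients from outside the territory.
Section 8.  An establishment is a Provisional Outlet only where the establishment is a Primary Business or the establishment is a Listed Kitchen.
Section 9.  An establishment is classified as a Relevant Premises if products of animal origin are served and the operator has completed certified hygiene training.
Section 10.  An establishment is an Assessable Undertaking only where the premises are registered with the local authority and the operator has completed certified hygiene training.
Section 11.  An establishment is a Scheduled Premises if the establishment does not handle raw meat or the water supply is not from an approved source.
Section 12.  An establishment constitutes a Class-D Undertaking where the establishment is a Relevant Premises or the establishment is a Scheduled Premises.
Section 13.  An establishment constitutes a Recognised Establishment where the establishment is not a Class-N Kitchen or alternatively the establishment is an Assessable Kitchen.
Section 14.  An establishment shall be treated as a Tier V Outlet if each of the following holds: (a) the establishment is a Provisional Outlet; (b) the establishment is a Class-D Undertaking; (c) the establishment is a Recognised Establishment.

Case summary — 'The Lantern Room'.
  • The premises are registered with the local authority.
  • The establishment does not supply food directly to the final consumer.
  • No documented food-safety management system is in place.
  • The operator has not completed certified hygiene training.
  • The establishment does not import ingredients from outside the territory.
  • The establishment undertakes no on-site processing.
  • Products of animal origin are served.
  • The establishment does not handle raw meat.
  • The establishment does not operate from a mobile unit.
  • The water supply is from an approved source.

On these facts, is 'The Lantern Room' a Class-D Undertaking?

Yes

section 9 — Relevant Premises: [products of animal origin are served? yes] AND [the operator has completed certified hygiene training? no] → not satisfied.
section 11 — Scheduled Premises: [the establishment does not handle raw meat? yes] OR [the water supply is not from an approved source? no] → satisfied.
section 12 — Class-D Undertaking: [Relevant Premises (section 9)? no] OR [Scheduled Premises (section 11)? yes] → satisfied.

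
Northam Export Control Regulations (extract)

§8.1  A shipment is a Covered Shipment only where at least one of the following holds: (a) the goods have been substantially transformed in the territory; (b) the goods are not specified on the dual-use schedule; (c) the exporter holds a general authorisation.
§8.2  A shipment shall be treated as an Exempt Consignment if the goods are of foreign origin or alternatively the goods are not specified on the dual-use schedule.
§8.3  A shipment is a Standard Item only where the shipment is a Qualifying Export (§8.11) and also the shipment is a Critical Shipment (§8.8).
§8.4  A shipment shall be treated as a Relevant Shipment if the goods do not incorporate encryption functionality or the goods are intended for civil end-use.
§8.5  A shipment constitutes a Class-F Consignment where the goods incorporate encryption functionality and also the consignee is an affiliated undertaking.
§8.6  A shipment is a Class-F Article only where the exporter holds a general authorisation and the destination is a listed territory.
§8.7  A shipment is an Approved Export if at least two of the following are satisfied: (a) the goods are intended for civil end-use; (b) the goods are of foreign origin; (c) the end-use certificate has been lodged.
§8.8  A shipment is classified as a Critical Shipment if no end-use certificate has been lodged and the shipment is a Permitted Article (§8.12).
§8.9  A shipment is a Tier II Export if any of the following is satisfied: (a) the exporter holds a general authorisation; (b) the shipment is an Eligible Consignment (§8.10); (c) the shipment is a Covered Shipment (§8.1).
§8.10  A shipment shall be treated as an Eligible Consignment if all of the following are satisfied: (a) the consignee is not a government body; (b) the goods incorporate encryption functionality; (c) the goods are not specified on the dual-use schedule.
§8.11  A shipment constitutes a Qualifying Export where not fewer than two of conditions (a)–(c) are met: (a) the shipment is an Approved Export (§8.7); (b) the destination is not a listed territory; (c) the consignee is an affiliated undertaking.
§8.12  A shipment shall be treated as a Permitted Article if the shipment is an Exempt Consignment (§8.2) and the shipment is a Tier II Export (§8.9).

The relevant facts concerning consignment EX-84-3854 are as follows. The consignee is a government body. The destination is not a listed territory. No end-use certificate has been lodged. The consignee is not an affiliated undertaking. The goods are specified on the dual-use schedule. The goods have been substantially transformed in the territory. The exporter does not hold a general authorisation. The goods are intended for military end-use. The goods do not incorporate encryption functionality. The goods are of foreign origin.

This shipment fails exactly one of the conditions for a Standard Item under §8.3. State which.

§8.7 — Approved Export: the goods are intended for civil end-use? no; the goods are of foreign origin? yes; the end-use certificate has been lodged? no — 1 of 3 hold (need ≥2) → not satisfied.
§8.11 — Qualifying Export: Approved Export (§8.7)? no; the destination is not a listed territory? yes; the consignee is an affiliated undertaking? no — 1 of 3 hold (need ≥2) → not satisfied.
§8.2 — Exempt Consignment: [the goods are of foreign origin? yes] OR [the goods are not specified on the dual-use schedule? no] → satisfied.
§8.10 — Eligible Consignment: [the consignee is not a government body? no] AND [the goods incorporate encryption functionality? no] AND [the goods are not specified on the dual-use schedule? no] → not satisfied.
§8.1 — Covered Shipment: [the goods have been substantially transformed in the territory? yes] OR [the goods are not specified on the dual-use schedule? no] OR [the exporter holds a general authorisation? no] → satisfied.
§8.9 — Tier II Export: [the exporter holds a general authorisation? no] OR [Eligible Consignment (§8.10)? no] OR [Covered Shipment (§8.1)? yes] → satisfied.
§8.12 — Permitted Article: [Exempt Consignment (§8.2)? yes] AND [Tier II Export (§8.9)? yes] → satisfied.
§8.8 — Critical Shipment: [no end-use certificate has been lodged? yes] AND [Permitted Article (§8.12)? yes] → satisfied.
§8.3 — Standard Item: [Qualifying Export (§8.11)? no] AND [Critical Shipment (§8.8)? yes] → not satisfied.

Qualifying Export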